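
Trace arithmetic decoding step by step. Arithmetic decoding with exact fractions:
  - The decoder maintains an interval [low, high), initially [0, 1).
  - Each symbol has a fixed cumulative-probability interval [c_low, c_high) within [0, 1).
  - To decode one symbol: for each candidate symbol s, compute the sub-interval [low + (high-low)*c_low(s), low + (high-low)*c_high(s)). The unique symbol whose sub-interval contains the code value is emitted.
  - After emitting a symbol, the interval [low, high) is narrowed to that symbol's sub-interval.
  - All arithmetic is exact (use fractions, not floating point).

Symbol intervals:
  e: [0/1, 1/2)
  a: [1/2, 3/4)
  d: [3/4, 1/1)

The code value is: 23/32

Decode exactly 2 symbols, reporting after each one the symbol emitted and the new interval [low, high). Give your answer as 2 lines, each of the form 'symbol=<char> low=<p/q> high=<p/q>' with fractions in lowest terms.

Step 1: interval [0/1, 1/1), width = 1/1 - 0/1 = 1/1
  'e': [0/1 + 1/1*0/1, 0/1 + 1/1*1/2) = [0/1, 1/2)
  'a': [0/1 + 1/1*1/2, 0/1 + 1/1*3/4) = [1/2, 3/4) <- contains code 23/32
  'd': [0/1 + 1/1*3/4, 0/1 + 1/1*1/1) = [3/4, 1/1)
  emit 'a', narrow to [1/2, 3/4)
Step 2: interval [1/2, 3/4), width = 3/4 - 1/2 = 1/4
  'e': [1/2 + 1/4*0/1, 1/2 + 1/4*1/2) = [1/2, 5/8)
  'a': [1/2 + 1/4*1/2, 1/2 + 1/4*3/4) = [5/8, 11/16)
  'd': [1/2 + 1/4*3/4, 1/2 + 1/4*1/1) = [11/16, 3/4) <- contains code 23/32
  emit 'd', narrow to [11/16, 3/4)

Answer: symbol=a low=1/2 high=3/4
symbol=d low=11/16 high=3/4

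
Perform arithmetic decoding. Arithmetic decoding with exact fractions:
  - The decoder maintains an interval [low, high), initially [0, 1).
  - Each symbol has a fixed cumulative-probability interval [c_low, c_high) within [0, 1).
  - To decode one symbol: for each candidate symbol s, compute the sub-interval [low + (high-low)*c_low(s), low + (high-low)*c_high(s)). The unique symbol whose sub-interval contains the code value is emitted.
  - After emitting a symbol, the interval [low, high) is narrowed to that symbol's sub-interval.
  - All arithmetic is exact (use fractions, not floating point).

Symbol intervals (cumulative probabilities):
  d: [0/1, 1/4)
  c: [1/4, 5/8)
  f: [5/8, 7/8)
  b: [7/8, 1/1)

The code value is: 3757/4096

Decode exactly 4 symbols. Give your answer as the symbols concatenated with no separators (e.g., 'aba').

Step 1: interval [0/1, 1/1), width = 1/1 - 0/1 = 1/1
  'd': [0/1 + 1/1*0/1, 0/1 + 1/1*1/4) = [0/1, 1/4)
  'c': [0/1 + 1/1*1/4, 0/1 + 1/1*5/8) = [1/4, 5/8)
  'f': [0/1 + 1/1*5/8, 0/1 + 1/1*7/8) = [5/8, 7/8)
  'b': [0/1 + 1/1*7/8, 0/1 + 1/1*1/1) = [7/8, 1/1) <- contains code 3757/4096
  emit 'b', narrow to [7/8, 1/1)
Step 2: interval [7/8, 1/1), width = 1/1 - 7/8 = 1/8
  'd': [7/8 + 1/8*0/1, 7/8 + 1/8*1/4) = [7/8, 29/32)
  'c': [7/8 + 1/8*1/4, 7/8 + 1/8*5/8) = [29/32, 61/64) <- contains code 3757/4096
  'f': [7/8 + 1/8*5/8, 7/8 + 1/8*7/8) = [61/64, 63/64)
  'b': [7/8 + 1/8*7/8, 7/8 + 1/8*1/1) = [63/64, 1/1)
  emit 'c', narrow to [29/32, 61/64)
Step 3: interval [29/32, 61/64), width = 61/64 - 29/32 = 3/64
  'd': [29/32 + 3/64*0/1, 29/32 + 3/64*1/4) = [29/32, 235/256) <- contains code 3757/4096
  'c': [29/32 + 3/64*1/4, 29/32 + 3/64*5/8) = [235/256, 479/512)
  'f': [29/32 + 3/64*5/8, 29/32 + 3/64*7/8) = [479/512, 485/512)
  'b': [29/32 + 3/64*7/8, 29/32 + 3/64*1/1) = [485/512, 61/64)
  emit 'd', narrow to [29/32, 235/256)
Step 4: interval [29/32, 235/256), width = 235/256 - 29/32 = 3/256
  'd': [29/32 + 3/256*0/1, 29/32 + 3/256*1/4) = [29/32, 931/1024)
  'c': [29/32 + 3/256*1/4, 29/32 + 3/256*5/8) = [931/1024, 1871/2048)
  'f': [29/32 + 3/256*5/8, 29/32 + 3/256*7/8) = [1871/2048, 1877/2048)
  'b': [29/32 + 3/256*7/8, 29/32 + 3/256*1/1) = [1877/2048, 235/256) <- contains code 3757/4096
  emit 'b', narrow to [1877/2048, 235/256)

Answer: bcdb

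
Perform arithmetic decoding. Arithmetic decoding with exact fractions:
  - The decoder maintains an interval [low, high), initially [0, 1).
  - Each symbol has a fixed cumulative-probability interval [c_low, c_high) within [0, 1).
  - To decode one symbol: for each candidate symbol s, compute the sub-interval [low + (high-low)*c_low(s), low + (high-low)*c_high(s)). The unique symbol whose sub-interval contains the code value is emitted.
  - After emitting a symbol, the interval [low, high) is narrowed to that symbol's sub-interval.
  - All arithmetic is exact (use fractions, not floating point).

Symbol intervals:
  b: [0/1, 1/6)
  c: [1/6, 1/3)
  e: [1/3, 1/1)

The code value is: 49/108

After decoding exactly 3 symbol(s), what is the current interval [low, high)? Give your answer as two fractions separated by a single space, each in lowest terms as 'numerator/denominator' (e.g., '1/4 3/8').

Answer: 4/9 25/54

Derivation:
Step 1: interval [0/1, 1/1), width = 1/1 - 0/1 = 1/1
  'b': [0/1 + 1/1*0/1, 0/1 + 1/1*1/6) = [0/1, 1/6)
  'c': [0/1 + 1/1*1/6, 0/1 + 1/1*1/3) = [1/6, 1/3)
  'e': [0/1 + 1/1*1/3, 0/1 + 1/1*1/1) = [1/3, 1/1) <- contains code 49/108
  emit 'e', narrow to [1/3, 1/1)
Step 2: interval [1/3, 1/1), width = 1/1 - 1/3 = 2/3
  'b': [1/3 + 2/3*0/1, 1/3 + 2/3*1/6) = [1/3, 4/9)
  'c': [1/3 + 2/3*1/6, 1/3 + 2/3*1/3) = [4/9, 5/9) <- contains code 49/108
  'e': [1/3 + 2/3*1/3, 1/3 + 2/3*1/1) = [5/9, 1/1)
  emit 'c', narrow to [4/9, 5/9)
Step 3: interval [4/9, 5/9), width = 5/9 - 4/9 = 1/9
  'b': [4/9 + 1/9*0/1, 4/9 + 1/9*1/6) = [4/9, 25/54) <- contains code 49/108
  'c': [4/9 + 1/9*1/6, 4/9 + 1/9*1/3) = [25/54, 13/27)
  'e': [4/9 + 1/9*1/3, 4/9 + 1/9*1/1) = [13/27, 5/9)
  emit 'b', narrow to [4/9, 25/54)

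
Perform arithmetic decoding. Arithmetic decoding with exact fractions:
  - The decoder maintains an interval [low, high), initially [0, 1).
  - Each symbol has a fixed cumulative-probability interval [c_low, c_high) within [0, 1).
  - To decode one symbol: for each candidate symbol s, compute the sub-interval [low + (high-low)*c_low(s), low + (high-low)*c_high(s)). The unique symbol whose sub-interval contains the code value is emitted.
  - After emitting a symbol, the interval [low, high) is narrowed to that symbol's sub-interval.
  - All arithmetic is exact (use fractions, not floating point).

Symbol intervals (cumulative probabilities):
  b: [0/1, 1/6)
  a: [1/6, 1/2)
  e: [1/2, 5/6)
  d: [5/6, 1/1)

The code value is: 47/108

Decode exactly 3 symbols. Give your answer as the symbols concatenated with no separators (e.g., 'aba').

Answer: aed

Derivation:
Step 1: interval [0/1, 1/1), width = 1/1 - 0/1 = 1/1
  'b': [0/1 + 1/1*0/1, 0/1 + 1/1*1/6) = [0/1, 1/6)
  'a': [0/1 + 1/1*1/6, 0/1 + 1/1*1/2) = [1/6, 1/2) <- contains code 47/108
  'e': [0/1 + 1/1*1/2, 0/1 + 1/1*5/6) = [1/2, 5/6)
  'd': [0/1 + 1/1*5/6, 0/1 + 1/1*1/1) = [5/6, 1/1)
  emit 'a', narrow to [1/6, 1/2)
Step 2: interval [1/6, 1/2), width = 1/2 - 1/6 = 1/3
  'b': [1/6 + 1/3*0/1, 1/6 + 1/3*1/6) = [1/6, 2/9)
  'a': [1/6 + 1/3*1/6, 1/6 + 1/3*1/2) = [2/9, 1/3)
  'e': [1/6 + 1/3*1/2, 1/6 + 1/3*5/6) = [1/3, 4/9) <- contains code 47/108
  'd': [1/6 + 1/3*5/6, 1/6 + 1/3*1/1) = [4/9, 1/2)
  emit 'e', narrow to [1/3, 4/9)
Step 3: interval [1/3, 4/9), width = 4/9 - 1/3 = 1/9
  'b': [1/3 + 1/9*0/1, 1/3 + 1/9*1/6) = [1/3, 19/54)
  'a': [1/3 + 1/9*1/6, 1/3 + 1/9*1/2) = [19/54, 7/18)
  'e': [1/3 + 1/9*1/2, 1/3 + 1/9*5/6) = [7/18, 23/54)
  'd': [1/3 + 1/9*5/6, 1/3 + 1/9*1/1) = [23/54, 4/9) <- contains code 47/108
  emit 'd', narrow to [23/54, 4/9)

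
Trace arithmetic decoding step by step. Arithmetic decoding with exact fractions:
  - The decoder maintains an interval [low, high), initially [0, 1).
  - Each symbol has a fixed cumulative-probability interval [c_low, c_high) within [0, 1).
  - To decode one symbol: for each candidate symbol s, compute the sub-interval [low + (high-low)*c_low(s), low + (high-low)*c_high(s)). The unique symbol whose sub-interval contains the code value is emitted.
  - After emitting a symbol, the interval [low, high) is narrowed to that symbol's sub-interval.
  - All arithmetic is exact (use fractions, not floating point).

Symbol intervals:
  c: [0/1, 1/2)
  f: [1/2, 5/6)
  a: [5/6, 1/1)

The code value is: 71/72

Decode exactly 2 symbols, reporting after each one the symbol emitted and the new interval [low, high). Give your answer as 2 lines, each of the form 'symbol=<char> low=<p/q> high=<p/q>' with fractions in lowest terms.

Step 1: interval [0/1, 1/1), width = 1/1 - 0/1 = 1/1
  'c': [0/1 + 1/1*0/1, 0/1 + 1/1*1/2) = [0/1, 1/2)
  'f': [0/1 + 1/1*1/2, 0/1 + 1/1*5/6) = [1/2, 5/6)
  'a': [0/1 + 1/1*5/6, 0/1 + 1/1*1/1) = [5/6, 1/1) <- contains code 71/72
  emit 'a', narrow to [5/6, 1/1)
Step 2: interval [5/6, 1/1), width = 1/1 - 5/6 = 1/6
  'c': [5/6 + 1/6*0/1, 5/6 + 1/6*1/2) = [5/6, 11/12)
  'f': [5/6 + 1/6*1/2, 5/6 + 1/6*5/6) = [11/12, 35/36)
  'a': [5/6 + 1/6*5/6, 5/6 + 1/6*1/1) = [35/36, 1/1) <- contains code 71/72
  emit 'a', narrow to [35/36, 1/1)

Answer: symbol=a low=5/6 high=1/1
symbol=a low=35/36 high=1/1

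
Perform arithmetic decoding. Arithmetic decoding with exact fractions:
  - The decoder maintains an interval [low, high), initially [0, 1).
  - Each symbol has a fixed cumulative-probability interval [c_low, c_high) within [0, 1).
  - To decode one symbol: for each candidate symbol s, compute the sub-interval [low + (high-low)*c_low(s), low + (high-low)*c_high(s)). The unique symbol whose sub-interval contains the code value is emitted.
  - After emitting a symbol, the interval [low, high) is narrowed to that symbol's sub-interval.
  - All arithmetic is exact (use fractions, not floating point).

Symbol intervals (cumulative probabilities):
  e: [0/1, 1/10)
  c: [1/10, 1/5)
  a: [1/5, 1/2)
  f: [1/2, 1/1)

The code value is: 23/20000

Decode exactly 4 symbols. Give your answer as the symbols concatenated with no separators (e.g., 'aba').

Step 1: interval [0/1, 1/1), width = 1/1 - 0/1 = 1/1
  'e': [0/1 + 1/1*0/1, 0/1 + 1/1*1/10) = [0/1, 1/10) <- contains code 23/20000
  'c': [0/1 + 1/1*1/10, 0/1 + 1/1*1/5) = [1/10, 1/5)
  'a': [0/1 + 1/1*1/5, 0/1 + 1/1*1/2) = [1/5, 1/2)
  'f': [0/1 + 1/1*1/2, 0/1 + 1/1*1/1) = [1/2, 1/1)
  emit 'e', narrow to [0/1, 1/10)
Step 2: interval [0/1, 1/10), width = 1/10 - 0/1 = 1/10
  'e': [0/1 + 1/10*0/1, 0/1 + 1/10*1/10) = [0/1, 1/100) <- contains code 23/20000
  'c': [0/1 + 1/10*1/10, 0/1 + 1/10*1/5) = [1/100, 1/50)
  'a': [0/1 + 1/10*1/5, 0/1 + 1/10*1/2) = [1/50, 1/20)
  'f': [0/1 + 1/10*1/2, 0/1 + 1/10*1/1) = [1/20, 1/10)
  emit 'e', narrow to [0/1, 1/100)
Step 3: interval [0/1, 1/100), width = 1/100 - 0/1 = 1/100
  'e': [0/1 + 1/100*0/1, 0/1 + 1/100*1/10) = [0/1, 1/1000)
  'c': [0/1 + 1/100*1/10, 0/1 + 1/100*1/5) = [1/1000, 1/500) <- contains code 23/20000
  'a': [0/1 + 1/100*1/5, 0/1 + 1/100*1/2) = [1/500, 1/200)
  'f': [0/1 + 1/100*1/2, 0/1 + 1/100*1/1) = [1/200, 1/100)
  emit 'c', narrow to [1/1000, 1/500)
Step 4: interval [1/1000, 1/500), width = 1/500 - 1/1000 = 1/1000
  'e': [1/1000 + 1/1000*0/1, 1/1000 + 1/1000*1/10) = [1/1000, 11/10000)
  'c': [1/1000 + 1/1000*1/10, 1/1000 + 1/1000*1/5) = [11/10000, 3/2500) <- contains code 23/20000
  'a': [1/1000 + 1/1000*1/5, 1/1000 + 1/1000*1/2) = [3/2500, 3/2000)
  'f': [1/1000 + 1/1000*1/2, 1/1000 + 1/1000*1/1) = [3/2000, 1/500)
  emit 'c', narrow to [11/10000, 3/2500)

Answer: eecc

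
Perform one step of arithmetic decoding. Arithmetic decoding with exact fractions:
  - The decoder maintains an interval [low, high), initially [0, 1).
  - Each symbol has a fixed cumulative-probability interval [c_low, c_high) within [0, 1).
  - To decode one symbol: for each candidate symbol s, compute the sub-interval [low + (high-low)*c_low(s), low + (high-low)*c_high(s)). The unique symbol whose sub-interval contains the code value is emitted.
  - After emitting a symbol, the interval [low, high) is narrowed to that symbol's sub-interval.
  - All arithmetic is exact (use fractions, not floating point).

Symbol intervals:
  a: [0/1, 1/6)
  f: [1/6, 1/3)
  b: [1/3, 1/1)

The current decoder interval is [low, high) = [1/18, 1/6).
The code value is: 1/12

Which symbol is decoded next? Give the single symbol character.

Interval width = high − low = 1/6 − 1/18 = 1/9
Scaled code = (code − low) / width = (1/12 − 1/18) / 1/9 = 1/4
  a: [0/1, 1/6) 
  f: [1/6, 1/3) ← scaled code falls here ✓
  b: [1/3, 1/1) 

Answer: f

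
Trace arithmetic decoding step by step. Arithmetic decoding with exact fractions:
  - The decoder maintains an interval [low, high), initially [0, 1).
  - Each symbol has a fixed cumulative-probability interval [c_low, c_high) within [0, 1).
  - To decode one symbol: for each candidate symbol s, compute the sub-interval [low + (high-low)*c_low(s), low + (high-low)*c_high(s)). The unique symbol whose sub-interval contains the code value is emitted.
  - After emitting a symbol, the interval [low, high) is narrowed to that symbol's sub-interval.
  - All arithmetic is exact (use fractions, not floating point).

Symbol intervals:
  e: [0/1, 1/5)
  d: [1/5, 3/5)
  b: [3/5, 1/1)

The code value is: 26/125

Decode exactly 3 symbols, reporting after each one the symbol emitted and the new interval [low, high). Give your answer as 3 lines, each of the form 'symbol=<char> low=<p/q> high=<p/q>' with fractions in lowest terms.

Step 1: interval [0/1, 1/1), width = 1/1 - 0/1 = 1/1
  'e': [0/1 + 1/1*0/1, 0/1 + 1/1*1/5) = [0/1, 1/5)
  'd': [0/1 + 1/1*1/5, 0/1 + 1/1*3/5) = [1/5, 3/5) <- contains code 26/125
  'b': [0/1 + 1/1*3/5, 0/1 + 1/1*1/1) = [3/5, 1/1)
  emit 'd', narrow to [1/5, 3/5)
Step 2: interval [1/5, 3/5), width = 3/5 - 1/5 = 2/5
  'e': [1/5 + 2/5*0/1, 1/5 + 2/5*1/5) = [1/5, 7/25) <- contains code 26/125
  'd': [1/5 + 2/5*1/5, 1/5 + 2/5*3/5) = [7/25, 11/25)
  'b': [1/5 + 2/5*3/5, 1/5 + 2/5*1/1) = [11/25, 3/5)
  emit 'e', narrow to [1/5, 7/25)
Step 3: interval [1/5, 7/25), width = 7/25 - 1/5 = 2/25
  'e': [1/5 + 2/25*0/1, 1/5 + 2/25*1/5) = [1/5, 27/125) <- contains code 26/125
  'd': [1/5 + 2/25*1/5, 1/5 + 2/25*3/5) = [27/125, 31/125)
  'b': [1/5 + 2/25*3/5, 1/5 + 2/25*1/1) = [31/125, 7/25)
  emit 'e', narrow to [1/5, 27/125)

Answer: symbol=d low=1/5 high=3/5
symbol=e low=1/5 high=7/25
symbol=e low=1/5 high=27/125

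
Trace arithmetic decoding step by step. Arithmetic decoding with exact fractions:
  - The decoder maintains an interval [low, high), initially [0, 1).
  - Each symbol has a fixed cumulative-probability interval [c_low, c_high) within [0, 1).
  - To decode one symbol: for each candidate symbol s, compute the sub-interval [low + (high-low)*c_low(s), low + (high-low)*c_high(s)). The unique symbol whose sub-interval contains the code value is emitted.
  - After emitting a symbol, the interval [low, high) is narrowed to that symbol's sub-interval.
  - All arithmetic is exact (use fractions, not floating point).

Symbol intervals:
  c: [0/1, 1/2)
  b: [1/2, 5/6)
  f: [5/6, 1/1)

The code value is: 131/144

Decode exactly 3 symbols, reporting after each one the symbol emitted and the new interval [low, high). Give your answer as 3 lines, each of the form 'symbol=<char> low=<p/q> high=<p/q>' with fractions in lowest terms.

Answer: symbol=f low=5/6 high=1/1
symbol=c low=5/6 high=11/12
symbol=f low=65/72 high=11/12

Derivation:
Step 1: interval [0/1, 1/1), width = 1/1 - 0/1 = 1/1
  'c': [0/1 + 1/1*0/1, 0/1 + 1/1*1/2) = [0/1, 1/2)
  'b': [0/1 + 1/1*1/2, 0/1 + 1/1*5/6) = [1/2, 5/6)
  'f': [0/1 + 1/1*5/6, 0/1 + 1/1*1/1) = [5/6, 1/1) <- contains code 131/144
  emit 'f', narrow to [5/6, 1/1)
Step 2: interval [5/6, 1/1), width = 1/1 - 5/6 = 1/6
  'c': [5/6 + 1/6*0/1, 5/6 + 1/6*1/2) = [5/6, 11/12) <- contains code 131/144
  'b': [5/6 + 1/6*1/2, 5/6 + 1/6*5/6) = [11/12, 35/36)
  'f': [5/6 + 1/6*5/6, 5/6 + 1/6*1/1) = [35/36, 1/1)
  emit 'c', narrow to [5/6, 11/12)
Step 3: interval [5/6, 11/12), width = 11/12 - 5/6 = 1/12
  'c': [5/6 + 1/12*0/1, 5/6 + 1/12*1/2) = [5/6, 7/8)
  'b': [5/6 + 1/12*1/2, 5/6 + 1/12*5/6) = [7/8, 65/72)
  'f': [5/6 + 1/12*5/6, 5/6 + 1/12*1/1) = [65/72, 11/12) <- contains code 131/144
  emit 'f', narrow to [65/72, 11/12)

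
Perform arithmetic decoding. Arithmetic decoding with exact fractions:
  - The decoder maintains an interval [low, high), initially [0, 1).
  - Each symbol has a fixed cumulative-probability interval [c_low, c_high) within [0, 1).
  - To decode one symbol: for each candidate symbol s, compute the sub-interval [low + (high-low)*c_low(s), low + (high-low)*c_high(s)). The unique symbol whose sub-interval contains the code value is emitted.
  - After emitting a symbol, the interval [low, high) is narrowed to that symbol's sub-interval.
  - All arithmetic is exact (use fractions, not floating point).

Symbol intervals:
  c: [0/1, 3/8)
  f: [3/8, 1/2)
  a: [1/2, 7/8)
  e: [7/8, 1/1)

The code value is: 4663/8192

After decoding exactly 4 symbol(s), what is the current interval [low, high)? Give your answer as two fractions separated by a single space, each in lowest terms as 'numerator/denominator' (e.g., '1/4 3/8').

Answer: 2327/4096 73/128

Derivation:
Step 1: interval [0/1, 1/1), width = 1/1 - 0/1 = 1/1
  'c': [0/1 + 1/1*0/1, 0/1 + 1/1*3/8) = [0/1, 3/8)
  'f': [0/1 + 1/1*3/8, 0/1 + 1/1*1/2) = [3/8, 1/2)
  'a': [0/1 + 1/1*1/2, 0/1 + 1/1*7/8) = [1/2, 7/8) <- contains code 4663/8192
  'e': [0/1 + 1/1*7/8, 0/1 + 1/1*1/1) = [7/8, 1/1)
  emit 'a', narrow to [1/2, 7/8)
Step 2: interval [1/2, 7/8), width = 7/8 - 1/2 = 3/8
  'c': [1/2 + 3/8*0/1, 1/2 + 3/8*3/8) = [1/2, 41/64) <- contains code 4663/8192
  'f': [1/2 + 3/8*3/8, 1/2 + 3/8*1/2) = [41/64, 11/16)
  'a': [1/2 + 3/8*1/2, 1/2 + 3/8*7/8) = [11/16, 53/64)
  'e': [1/2 + 3/8*7/8, 1/2 + 3/8*1/1) = [53/64, 7/8)
  emit 'c', narrow to [1/2, 41/64)
Step 3: interval [1/2, 41/64), width = 41/64 - 1/2 = 9/64
  'c': [1/2 + 9/64*0/1, 1/2 + 9/64*3/8) = [1/2, 283/512)
  'f': [1/2 + 9/64*3/8, 1/2 + 9/64*1/2) = [283/512, 73/128) <- contains code 4663/8192
  'a': [1/2 + 9/64*1/2, 1/2 + 9/64*7/8) = [73/128, 319/512)
  'e': [1/2 + 9/64*7/8, 1/2 + 9/64*1/1) = [319/512, 41/64)
  emit 'f', narrow to [283/512, 73/128)
Step 4: interval [283/512, 73/128), width = 73/128 - 283/512 = 9/512
  'c': [283/512 + 9/512*0/1, 283/512 + 9/512*3/8) = [283/512, 2291/4096)
  'f': [283/512 + 9/512*3/8, 283/512 + 9/512*1/2) = [2291/4096, 575/1024)
  'a': [283/512 + 9/512*1/2, 283/512 + 9/512*7/8) = [575/1024, 2327/4096)
  'e': [283/512 + 9/512*7/8, 283/512 + 9/512*1/1) = [2327/4096, 73/128) <- contains code 4663/8192
  emit 'e', narrow to [2327/4096, 73/128)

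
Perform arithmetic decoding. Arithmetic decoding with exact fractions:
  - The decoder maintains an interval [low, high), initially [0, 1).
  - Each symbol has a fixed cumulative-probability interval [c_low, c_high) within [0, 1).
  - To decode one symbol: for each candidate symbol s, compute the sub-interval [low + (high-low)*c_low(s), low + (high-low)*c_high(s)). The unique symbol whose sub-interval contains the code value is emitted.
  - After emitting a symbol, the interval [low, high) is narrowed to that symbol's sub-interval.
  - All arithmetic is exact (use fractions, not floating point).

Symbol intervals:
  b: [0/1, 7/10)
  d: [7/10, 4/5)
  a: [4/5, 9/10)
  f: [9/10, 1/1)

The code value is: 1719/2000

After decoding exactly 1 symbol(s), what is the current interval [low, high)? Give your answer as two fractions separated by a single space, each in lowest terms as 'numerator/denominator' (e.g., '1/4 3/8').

Answer: 4/5 9/10

Derivation:
Step 1: interval [0/1, 1/1), width = 1/1 - 0/1 = 1/1
  'b': [0/1 + 1/1*0/1, 0/1 + 1/1*7/10) = [0/1, 7/10)
  'd': [0/1 + 1/1*7/10, 0/1 + 1/1*4/5) = [7/10, 4/5)
  'a': [0/1 + 1/1*4/5, 0/1 + 1/1*9/10) = [4/5, 9/10) <- contains code 1719/2000
  'f': [0/1 + 1/1*9/10, 0/1 + 1/1*1/1) = [9/10, 1/1)
  emit 'a', narrow to [4/5, 9/10)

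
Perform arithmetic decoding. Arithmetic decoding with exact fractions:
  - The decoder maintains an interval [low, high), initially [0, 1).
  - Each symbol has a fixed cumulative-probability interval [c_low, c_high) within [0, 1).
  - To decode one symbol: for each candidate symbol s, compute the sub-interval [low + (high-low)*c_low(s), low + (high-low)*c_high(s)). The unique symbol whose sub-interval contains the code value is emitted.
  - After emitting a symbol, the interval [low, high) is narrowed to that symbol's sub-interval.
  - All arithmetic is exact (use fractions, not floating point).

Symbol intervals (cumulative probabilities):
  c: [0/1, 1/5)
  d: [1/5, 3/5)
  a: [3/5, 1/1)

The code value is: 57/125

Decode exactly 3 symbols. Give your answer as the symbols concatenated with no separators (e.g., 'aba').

Step 1: interval [0/1, 1/1), width = 1/1 - 0/1 = 1/1
  'c': [0/1 + 1/1*0/1, 0/1 + 1/1*1/5) = [0/1, 1/5)
  'd': [0/1 + 1/1*1/5, 0/1 + 1/1*3/5) = [1/5, 3/5) <- contains code 57/125
  'a': [0/1 + 1/1*3/5, 0/1 + 1/1*1/1) = [3/5, 1/1)
  emit 'd', narrow to [1/5, 3/5)
Step 2: interval [1/5, 3/5), width = 3/5 - 1/5 = 2/5
  'c': [1/5 + 2/5*0/1, 1/5 + 2/5*1/5) = [1/5, 7/25)
  'd': [1/5 + 2/5*1/5, 1/5 + 2/5*3/5) = [7/25, 11/25)
  'a': [1/5 + 2/5*3/5, 1/5 + 2/5*1/1) = [11/25, 3/5) <- contains code 57/125
  emit 'a', narrow to [11/25, 3/5)
Step 3: interval [11/25, 3/5), width = 3/5 - 11/25 = 4/25
  'c': [11/25 + 4/25*0/1, 11/25 + 4/25*1/5) = [11/25, 59/125) <- contains code 57/125
  'd': [11/25 + 4/25*1/5, 11/25 + 4/25*3/5) = [59/125, 67/125)
  'a': [11/25 + 4/25*3/5, 11/25 + 4/25*1/1) = [67/125, 3/5)
  emit 'c', narrow to [11/25, 59/125)

Answer: dac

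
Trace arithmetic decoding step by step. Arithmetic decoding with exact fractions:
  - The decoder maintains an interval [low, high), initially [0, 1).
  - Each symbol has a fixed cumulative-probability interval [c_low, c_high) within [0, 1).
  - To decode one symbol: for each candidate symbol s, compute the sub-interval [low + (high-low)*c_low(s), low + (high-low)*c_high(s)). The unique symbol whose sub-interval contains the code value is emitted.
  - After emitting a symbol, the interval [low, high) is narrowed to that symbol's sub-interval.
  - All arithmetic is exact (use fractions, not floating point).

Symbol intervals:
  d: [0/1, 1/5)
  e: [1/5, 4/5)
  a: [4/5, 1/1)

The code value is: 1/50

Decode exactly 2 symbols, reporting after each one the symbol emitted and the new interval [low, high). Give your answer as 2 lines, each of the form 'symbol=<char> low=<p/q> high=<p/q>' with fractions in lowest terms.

Step 1: interval [0/1, 1/1), width = 1/1 - 0/1 = 1/1
  'd': [0/1 + 1/1*0/1, 0/1 + 1/1*1/5) = [0/1, 1/5) <- contains code 1/50
  'e': [0/1 + 1/1*1/5, 0/1 + 1/1*4/5) = [1/5, 4/5)
  'a': [0/1 + 1/1*4/5, 0/1 + 1/1*1/1) = [4/5, 1/1)
  emit 'd', narrow to [0/1, 1/5)
Step 2: interval [0/1, 1/5), width = 1/5 - 0/1 = 1/5
  'd': [0/1 + 1/5*0/1, 0/1 + 1/5*1/5) = [0/1, 1/25) <- contains code 1/50
  'e': [0/1 + 1/5*1/5, 0/1 + 1/5*4/5) = [1/25, 4/25)
  'a': [0/1 + 1/5*4/5, 0/1 + 1/5*1/1) = [4/25, 1/5)
  emit 'd', narrow to [0/1, 1/25)

Answer: symbol=d low=0/1 high=1/5
symbol=d low=0/1 high=1/25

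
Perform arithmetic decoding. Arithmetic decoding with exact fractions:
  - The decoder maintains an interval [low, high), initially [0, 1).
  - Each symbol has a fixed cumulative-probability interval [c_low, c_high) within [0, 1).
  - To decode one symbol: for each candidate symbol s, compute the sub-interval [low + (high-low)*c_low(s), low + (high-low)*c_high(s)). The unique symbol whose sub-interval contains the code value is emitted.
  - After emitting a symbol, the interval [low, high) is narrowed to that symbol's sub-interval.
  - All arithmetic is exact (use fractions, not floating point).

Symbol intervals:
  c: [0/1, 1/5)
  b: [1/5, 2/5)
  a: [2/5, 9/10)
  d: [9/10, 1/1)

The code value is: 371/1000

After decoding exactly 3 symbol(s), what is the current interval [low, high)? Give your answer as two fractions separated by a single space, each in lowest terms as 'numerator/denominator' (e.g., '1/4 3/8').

Answer: 37/100 19/50

Derivation:
Step 1: interval [0/1, 1/1), width = 1/1 - 0/1 = 1/1
  'c': [0/1 + 1/1*0/1, 0/1 + 1/1*1/5) = [0/1, 1/5)
  'b': [0/1 + 1/1*1/5, 0/1 + 1/1*2/5) = [1/5, 2/5) <- contains code 371/1000
  'a': [0/1 + 1/1*2/5, 0/1 + 1/1*9/10) = [2/5, 9/10)
  'd': [0/1 + 1/1*9/10, 0/1 + 1/1*1/1) = [9/10, 1/1)
  emit 'b', narrow to [1/5, 2/5)
Step 2: interval [1/5, 2/5), width = 2/5 - 1/5 = 1/5
  'c': [1/5 + 1/5*0/1, 1/5 + 1/5*1/5) = [1/5, 6/25)
  'b': [1/5 + 1/5*1/5, 1/5 + 1/5*2/5) = [6/25, 7/25)
  'a': [1/5 + 1/5*2/5, 1/5 + 1/5*9/10) = [7/25, 19/50) <- contains code 371/1000
  'd': [1/5 + 1/5*9/10, 1/5 + 1/5*1/1) = [19/50, 2/5)
  emit 'a', narrow to [7/25, 19/50)
Step 3: interval [7/25, 19/50), width = 19/50 - 7/25 = 1/10
  'c': [7/25 + 1/10*0/1, 7/25 + 1/10*1/5) = [7/25, 3/10)
  'b': [7/25 + 1/10*1/5, 7/25 + 1/10*2/5) = [3/10, 8/25)
  'a': [7/25 + 1/10*2/5, 7/25 + 1/10*9/10) = [8/25, 37/100)
  'd': [7/25 + 1/10*9/10, 7/25 + 1/10*1/1) = [37/100, 19/50) <- contains code 371/1000
  emit 'd', narrow to [37/100, 19/50)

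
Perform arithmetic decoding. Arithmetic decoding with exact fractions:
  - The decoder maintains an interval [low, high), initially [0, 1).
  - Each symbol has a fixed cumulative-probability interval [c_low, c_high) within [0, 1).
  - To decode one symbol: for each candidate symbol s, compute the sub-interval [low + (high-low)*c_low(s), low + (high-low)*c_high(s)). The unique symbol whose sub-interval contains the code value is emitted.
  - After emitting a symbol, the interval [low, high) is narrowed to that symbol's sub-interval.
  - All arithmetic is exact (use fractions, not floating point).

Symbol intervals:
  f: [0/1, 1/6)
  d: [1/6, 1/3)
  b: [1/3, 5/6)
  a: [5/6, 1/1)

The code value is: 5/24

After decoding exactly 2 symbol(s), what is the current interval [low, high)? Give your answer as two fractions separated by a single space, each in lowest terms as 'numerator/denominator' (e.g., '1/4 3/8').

Answer: 7/36 2/9

Derivation:
Step 1: interval [0/1, 1/1), width = 1/1 - 0/1 = 1/1
  'f': [0/1 + 1/1*0/1, 0/1 + 1/1*1/6) = [0/1, 1/6)
  'd': [0/1 + 1/1*1/6, 0/1 + 1/1*1/3) = [1/6, 1/3) <- contains code 5/24
  'b': [0/1 + 1/1*1/3, 0/1 + 1/1*5/6) = [1/3, 5/6)
  'a': [0/1 + 1/1*5/6, 0/1 + 1/1*1/1) = [5/6, 1/1)
  emit 'd', narrow to [1/6, 1/3)
Step 2: interval [1/6, 1/3), width = 1/3 - 1/6 = 1/6
  'f': [1/6 + 1/6*0/1, 1/6 + 1/6*1/6) = [1/6, 7/36)
  'd': [1/6 + 1/6*1/6, 1/6 + 1/6*1/3) = [7/36, 2/9) <- contains code 5/24
  'b': [1/6 + 1/6*1/3, 1/6 + 1/6*5/6) = [2/9, 11/36)
  'a': [1/6 + 1/6*5/6, 1/6 + 1/6*1/1) = [11/36, 1/3)
  emit 'd', narrow to [7/36, 2/9)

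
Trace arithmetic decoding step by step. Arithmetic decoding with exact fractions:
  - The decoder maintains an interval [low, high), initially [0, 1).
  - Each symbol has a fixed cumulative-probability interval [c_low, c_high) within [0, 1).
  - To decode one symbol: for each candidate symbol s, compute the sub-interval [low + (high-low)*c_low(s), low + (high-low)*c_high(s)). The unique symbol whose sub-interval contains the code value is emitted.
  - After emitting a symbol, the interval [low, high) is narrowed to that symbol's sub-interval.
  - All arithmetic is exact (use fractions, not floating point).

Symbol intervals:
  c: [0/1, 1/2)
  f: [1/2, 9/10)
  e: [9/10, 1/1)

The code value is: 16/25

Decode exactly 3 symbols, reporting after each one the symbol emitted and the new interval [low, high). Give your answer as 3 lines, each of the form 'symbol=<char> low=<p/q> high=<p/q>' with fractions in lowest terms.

Step 1: interval [0/1, 1/1), width = 1/1 - 0/1 = 1/1
  'c': [0/1 + 1/1*0/1, 0/1 + 1/1*1/2) = [0/1, 1/2)
  'f': [0/1 + 1/1*1/2, 0/1 + 1/1*9/10) = [1/2, 9/10) <- contains code 16/25
  'e': [0/1 + 1/1*9/10, 0/1 + 1/1*1/1) = [9/10, 1/1)
  emit 'f', narrow to [1/2, 9/10)
Step 2: interval [1/2, 9/10), width = 9/10 - 1/2 = 2/5
  'c': [1/2 + 2/5*0/1, 1/2 + 2/5*1/2) = [1/2, 7/10) <- contains code 16/25
  'f': [1/2 + 2/5*1/2, 1/2 + 2/5*9/10) = [7/10, 43/50)
  'e': [1/2 + 2/5*9/10, 1/2 + 2/5*1/1) = [43/50, 9/10)
  emit 'c', narrow to [1/2, 7/10)
Step 3: interval [1/2, 7/10), width = 7/10 - 1/2 = 1/5
  'c': [1/2 + 1/5*0/1, 1/2 + 1/5*1/2) = [1/2, 3/5)
  'f': [1/2 + 1/5*1/2, 1/2 + 1/5*9/10) = [3/5, 17/25) <- contains code 16/25
  'e': [1/2 + 1/5*9/10, 1/2 + 1/5*1/1) = [17/25, 7/10)
  emit 'f', narrow to [3/5, 17/25)

Answer: symbol=f low=1/2 high=9/10
symbol=c low=1/2 high=7/10
symbol=f low=3/5 high=17/25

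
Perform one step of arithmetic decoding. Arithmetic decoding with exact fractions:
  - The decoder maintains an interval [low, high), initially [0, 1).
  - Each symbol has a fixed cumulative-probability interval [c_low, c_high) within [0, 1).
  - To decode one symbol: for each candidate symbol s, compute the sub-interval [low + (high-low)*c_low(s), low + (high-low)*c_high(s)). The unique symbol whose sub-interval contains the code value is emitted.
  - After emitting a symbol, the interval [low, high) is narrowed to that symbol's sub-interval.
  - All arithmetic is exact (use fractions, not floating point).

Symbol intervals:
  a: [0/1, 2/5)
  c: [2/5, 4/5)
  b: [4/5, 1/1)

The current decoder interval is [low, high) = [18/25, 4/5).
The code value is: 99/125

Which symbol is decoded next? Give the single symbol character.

Interval width = high − low = 4/5 − 18/25 = 2/25
Scaled code = (code − low) / width = (99/125 − 18/25) / 2/25 = 9/10
  a: [0/1, 2/5) 
  c: [2/5, 4/5) 
  b: [4/5, 1/1) ← scaled code falls here ✓

Answer: b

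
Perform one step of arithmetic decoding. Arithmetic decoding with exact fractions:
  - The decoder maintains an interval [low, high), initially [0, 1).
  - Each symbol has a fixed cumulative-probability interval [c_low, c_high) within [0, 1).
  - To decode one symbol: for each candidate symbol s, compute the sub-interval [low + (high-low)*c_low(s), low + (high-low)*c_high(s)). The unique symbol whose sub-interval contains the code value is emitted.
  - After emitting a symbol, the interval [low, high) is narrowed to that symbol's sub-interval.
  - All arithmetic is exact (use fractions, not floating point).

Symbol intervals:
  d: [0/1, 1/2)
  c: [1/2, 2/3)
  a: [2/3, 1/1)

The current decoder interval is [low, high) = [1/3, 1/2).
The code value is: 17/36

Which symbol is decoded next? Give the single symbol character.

Answer: a

Derivation:
Interval width = high − low = 1/2 − 1/3 = 1/6
Scaled code = (code − low) / width = (17/36 − 1/3) / 1/6 = 5/6
  d: [0/1, 1/2) 
  c: [1/2, 2/3) 
  a: [2/3, 1/1) ← scaled code falls here ✓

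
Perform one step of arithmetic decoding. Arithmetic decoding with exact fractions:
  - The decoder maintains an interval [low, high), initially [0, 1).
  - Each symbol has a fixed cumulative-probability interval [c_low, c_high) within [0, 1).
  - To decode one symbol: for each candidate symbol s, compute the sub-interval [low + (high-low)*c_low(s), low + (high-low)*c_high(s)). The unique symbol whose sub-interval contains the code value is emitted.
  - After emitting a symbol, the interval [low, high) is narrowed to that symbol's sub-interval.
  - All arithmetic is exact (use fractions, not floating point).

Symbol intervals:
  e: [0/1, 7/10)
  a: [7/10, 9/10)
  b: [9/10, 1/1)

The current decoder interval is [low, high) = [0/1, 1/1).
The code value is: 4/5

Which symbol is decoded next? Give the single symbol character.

Answer: a

Derivation:
Interval width = high − low = 1/1 − 0/1 = 1/1
Scaled code = (code − low) / width = (4/5 − 0/1) / 1/1 = 4/5
  e: [0/1, 7/10) 
  a: [7/10, 9/10) ← scaled code falls here ✓
  b: [9/10, 1/1) 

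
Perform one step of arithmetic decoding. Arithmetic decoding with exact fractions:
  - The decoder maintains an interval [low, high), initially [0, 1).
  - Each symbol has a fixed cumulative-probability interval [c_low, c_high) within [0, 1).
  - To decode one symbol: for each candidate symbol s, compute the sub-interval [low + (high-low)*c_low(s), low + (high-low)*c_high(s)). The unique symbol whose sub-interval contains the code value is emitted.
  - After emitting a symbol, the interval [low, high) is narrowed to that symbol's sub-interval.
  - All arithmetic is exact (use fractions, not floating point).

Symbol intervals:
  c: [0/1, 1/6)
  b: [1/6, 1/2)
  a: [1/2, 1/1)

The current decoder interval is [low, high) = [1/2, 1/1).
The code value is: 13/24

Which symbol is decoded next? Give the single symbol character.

Answer: c

Derivation:
Interval width = high − low = 1/1 − 1/2 = 1/2
Scaled code = (code − low) / width = (13/24 − 1/2) / 1/2 = 1/12
  c: [0/1, 1/6) ← scaled code falls here ✓
  b: [1/6, 1/2) 
  a: [1/2, 1/1) 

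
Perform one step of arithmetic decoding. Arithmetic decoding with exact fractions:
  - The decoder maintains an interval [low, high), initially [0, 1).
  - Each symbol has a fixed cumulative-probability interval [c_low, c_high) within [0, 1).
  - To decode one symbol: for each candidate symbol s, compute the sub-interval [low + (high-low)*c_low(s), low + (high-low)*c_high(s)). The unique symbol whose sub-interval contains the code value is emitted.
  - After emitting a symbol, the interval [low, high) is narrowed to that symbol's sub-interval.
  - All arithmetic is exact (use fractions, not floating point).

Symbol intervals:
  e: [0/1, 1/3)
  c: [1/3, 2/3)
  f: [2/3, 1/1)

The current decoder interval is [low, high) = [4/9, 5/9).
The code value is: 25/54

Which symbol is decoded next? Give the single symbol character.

Interval width = high − low = 5/9 − 4/9 = 1/9
Scaled code = (code − low) / width = (25/54 − 4/9) / 1/9 = 1/6
  e: [0/1, 1/3) ← scaled code falls here ✓
  c: [1/3, 2/3) 
  f: [2/3, 1/1) 

Answer: e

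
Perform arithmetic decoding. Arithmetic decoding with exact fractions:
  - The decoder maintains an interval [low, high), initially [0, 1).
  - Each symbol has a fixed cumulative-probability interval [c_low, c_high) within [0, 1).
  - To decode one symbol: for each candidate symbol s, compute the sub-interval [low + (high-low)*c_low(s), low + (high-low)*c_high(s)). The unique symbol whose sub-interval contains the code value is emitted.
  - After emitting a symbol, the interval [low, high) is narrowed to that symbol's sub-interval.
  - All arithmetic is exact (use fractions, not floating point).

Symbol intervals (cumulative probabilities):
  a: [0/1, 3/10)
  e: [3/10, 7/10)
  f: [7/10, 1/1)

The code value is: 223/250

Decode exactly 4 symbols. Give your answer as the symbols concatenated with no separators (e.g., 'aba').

Step 1: interval [0/1, 1/1), width = 1/1 - 0/1 = 1/1
  'a': [0/1 + 1/1*0/1, 0/1 + 1/1*3/10) = [0/1, 3/10)
  'e': [0/1 + 1/1*3/10, 0/1 + 1/1*7/10) = [3/10, 7/10)
  'f': [0/1 + 1/1*7/10, 0/1 + 1/1*1/1) = [7/10, 1/1) <- contains code 223/250
  emit 'f', narrow to [7/10, 1/1)
Step 2: interval [7/10, 1/1), width = 1/1 - 7/10 = 3/10
  'a': [7/10 + 3/10*0/1, 7/10 + 3/10*3/10) = [7/10, 79/100)
  'e': [7/10 + 3/10*3/10, 7/10 + 3/10*7/10) = [79/100, 91/100) <- contains code 223/250
  'f': [7/10 + 3/10*7/10, 7/10 + 3/10*1/1) = [91/100, 1/1)
  emit 'e', narrow to [79/100, 91/100)
Step 3: interval [79/100, 91/100), width = 91/100 - 79/100 = 3/25
  'a': [79/100 + 3/25*0/1, 79/100 + 3/25*3/10) = [79/100, 413/500)
  'e': [79/100 + 3/25*3/10, 79/100 + 3/25*7/10) = [413/500, 437/500)
  'f': [79/100 + 3/25*7/10, 79/100 + 3/25*1/1) = [437/500, 91/100) <- contains code 223/250
  emit 'f', narrow to [437/500, 91/100)
Step 4: interval [437/500, 91/100), width = 91/100 - 437/500 = 9/250
  'a': [437/500 + 9/250*0/1, 437/500 + 9/250*3/10) = [437/500, 553/625)
  'e': [437/500 + 9/250*3/10, 437/500 + 9/250*7/10) = [553/625, 562/625) <- contains code 223/250
  'f': [437/500 + 9/250*7/10, 437/500 + 9/250*1/1) = [562/625, 91/100)
  emit 'e', narrow to [553/625, 562/625)

Answer: fefe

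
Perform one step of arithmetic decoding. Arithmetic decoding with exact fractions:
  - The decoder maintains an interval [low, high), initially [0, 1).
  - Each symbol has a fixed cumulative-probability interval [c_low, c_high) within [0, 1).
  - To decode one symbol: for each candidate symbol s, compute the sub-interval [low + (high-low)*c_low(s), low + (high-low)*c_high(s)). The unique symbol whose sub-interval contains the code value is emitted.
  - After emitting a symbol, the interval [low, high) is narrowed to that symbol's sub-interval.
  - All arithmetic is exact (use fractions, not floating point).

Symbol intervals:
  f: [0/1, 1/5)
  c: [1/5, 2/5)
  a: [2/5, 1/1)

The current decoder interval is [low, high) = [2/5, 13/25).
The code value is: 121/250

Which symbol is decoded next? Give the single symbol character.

Interval width = high − low = 13/25 − 2/5 = 3/25
Scaled code = (code − low) / width = (121/250 − 2/5) / 3/25 = 7/10
  f: [0/1, 1/5) 
  c: [1/5, 2/5) 
  a: [2/5, 1/1) ← scaled code falls here ✓

Answer: a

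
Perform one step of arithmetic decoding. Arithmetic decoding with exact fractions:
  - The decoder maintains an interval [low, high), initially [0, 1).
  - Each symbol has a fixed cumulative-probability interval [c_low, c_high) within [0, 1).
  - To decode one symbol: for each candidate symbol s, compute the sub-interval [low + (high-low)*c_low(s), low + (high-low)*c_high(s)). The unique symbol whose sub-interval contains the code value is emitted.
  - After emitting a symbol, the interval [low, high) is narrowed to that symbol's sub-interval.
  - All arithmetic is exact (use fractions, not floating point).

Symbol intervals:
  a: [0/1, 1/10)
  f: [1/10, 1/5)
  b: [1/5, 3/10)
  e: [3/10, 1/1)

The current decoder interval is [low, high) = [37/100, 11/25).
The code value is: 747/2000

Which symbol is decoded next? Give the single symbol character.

Answer: a

Derivation:
Interval width = high − low = 11/25 − 37/100 = 7/100
Scaled code = (code − low) / width = (747/2000 − 37/100) / 7/100 = 1/20
  a: [0/1, 1/10) ← scaled code falls here ✓
  f: [1/10, 1/5) 
  b: [1/5, 3/10) 
  e: [3/10, 1/1) 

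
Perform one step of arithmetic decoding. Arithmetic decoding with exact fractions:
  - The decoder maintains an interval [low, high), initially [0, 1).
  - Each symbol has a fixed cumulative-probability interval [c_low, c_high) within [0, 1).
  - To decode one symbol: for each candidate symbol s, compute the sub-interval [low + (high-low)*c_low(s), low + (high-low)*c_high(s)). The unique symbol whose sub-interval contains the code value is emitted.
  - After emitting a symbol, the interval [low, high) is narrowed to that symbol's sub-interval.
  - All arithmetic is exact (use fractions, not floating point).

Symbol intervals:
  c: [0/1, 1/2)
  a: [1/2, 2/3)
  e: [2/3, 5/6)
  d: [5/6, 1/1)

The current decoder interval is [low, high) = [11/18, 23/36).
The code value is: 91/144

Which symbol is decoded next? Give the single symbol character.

Interval width = high − low = 23/36 − 11/18 = 1/36
Scaled code = (code − low) / width = (91/144 − 11/18) / 1/36 = 3/4
  c: [0/1, 1/2) 
  a: [1/2, 2/3) 
  e: [2/3, 5/6) ← scaled code falls here ✓
  d: [5/6, 1/1) 

Answer: e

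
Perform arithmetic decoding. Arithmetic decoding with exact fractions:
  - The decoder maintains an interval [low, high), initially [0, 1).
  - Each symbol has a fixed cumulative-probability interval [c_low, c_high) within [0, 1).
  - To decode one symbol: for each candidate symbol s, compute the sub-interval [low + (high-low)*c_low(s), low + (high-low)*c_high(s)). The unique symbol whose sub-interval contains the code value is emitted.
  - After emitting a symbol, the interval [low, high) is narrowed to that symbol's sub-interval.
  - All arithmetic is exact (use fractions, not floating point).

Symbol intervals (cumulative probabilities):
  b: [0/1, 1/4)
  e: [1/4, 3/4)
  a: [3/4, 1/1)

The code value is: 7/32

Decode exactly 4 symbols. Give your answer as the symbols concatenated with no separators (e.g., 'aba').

Step 1: interval [0/1, 1/1), width = 1/1 - 0/1 = 1/1
  'b': [0/1 + 1/1*0/1, 0/1 + 1/1*1/4) = [0/1, 1/4) <- contains code 7/32
  'e': [0/1 + 1/1*1/4, 0/1 + 1/1*3/4) = [1/4, 3/4)
  'a': [0/1 + 1/1*3/4, 0/1 + 1/1*1/1) = [3/4, 1/1)
  emit 'b', narrow to [0/1, 1/4)
Step 2: interval [0/1, 1/4), width = 1/4 - 0/1 = 1/4
  'b': [0/1 + 1/4*0/1, 0/1 + 1/4*1/4) = [0/1, 1/16)
  'e': [0/1 + 1/4*1/4, 0/1 + 1/4*3/4) = [1/16, 3/16)
  'a': [0/1 + 1/4*3/4, 0/1 + 1/4*1/1) = [3/16, 1/4) <- contains code 7/32
  emit 'a', narrow to [3/16, 1/4)
Step 3: interval [3/16, 1/4), width = 1/4 - 3/16 = 1/16
  'b': [3/16 + 1/16*0/1, 3/16 + 1/16*1/4) = [3/16, 13/64)
  'e': [3/16 + 1/16*1/4, 3/16 + 1/16*3/4) = [13/64, 15/64) <- contains code 7/32
  'a': [3/16 + 1/16*3/4, 3/16 + 1/16*1/1) = [15/64, 1/4)
  emit 'e', narrow to [13/64, 15/64)
Step 4: interval [13/64, 15/64), width = 15/64 - 13/64 = 1/32
  'b': [13/64 + 1/32*0/1, 13/64 + 1/32*1/4) = [13/64, 27/128)
  'e': [13/64 + 1/32*1/4, 13/64 + 1/32*3/4) = [27/128, 29/128) <- contains code 7/32
  'a': [13/64 + 1/32*3/4, 13/64 + 1/32*1/1) = [29/128, 15/64)
  emit 'e', narrow to [27/128, 29/128)

Answer: baee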